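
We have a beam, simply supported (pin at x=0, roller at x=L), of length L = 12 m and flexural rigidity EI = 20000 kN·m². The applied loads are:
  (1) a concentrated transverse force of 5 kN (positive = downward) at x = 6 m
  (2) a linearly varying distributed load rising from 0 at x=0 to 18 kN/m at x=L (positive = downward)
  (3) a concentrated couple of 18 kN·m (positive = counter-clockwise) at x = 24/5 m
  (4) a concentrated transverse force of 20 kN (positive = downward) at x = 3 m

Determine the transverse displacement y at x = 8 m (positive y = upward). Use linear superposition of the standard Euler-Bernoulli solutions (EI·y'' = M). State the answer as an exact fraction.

y(8) = -33339/250000 m

Load 1 — point force P=5 kN at a=6 m (b=L-a=6):
  y_1 = -Pa(L-x)(2Lx-a²-x²)/(6LEI)  [x>a] = -5·6·(12-8)·(2·12·8-6²-8²)/(6·12·20000) = -23/3000 m
Load 2 — triangular load w₀=18 kN/m (0→w₀ over full span):
  y_2 = -w₀x(7L⁴-10L²x²+3x⁴)/(360LEI) = -18·8·(7·12⁴-10·12²·8²+3·8⁴)/(360·12·20000) = -68/625 m
Load 3 — applied couple M₀=18 kN·m at a=24/5 m (b=L-a=36/5):
  y_3 = (M₀x³/(6L)-M₀(x-a)²/2+C₁x)/EI  [x>a] with C₁=M₀(3b²-L²)/(6L)=72/25 = (18·8³/(6·12)-18·(8-(24/5))²/2+(72/25)·8)/20000 = 46/15625 m
Load 4 — point force P=20 kN at a=3 m (b=L-a=9):
  y_4 = -Pa(L-x)(2Lx-a²-x²)/(6LEI)  [x>a] = -20·3·(12-8)·(2·12·8-3²-8²)/(6·12·20000) = -119/6000 m
Superposition: y = Σ y_i = -33339/250000 m ≈ -0.133356 m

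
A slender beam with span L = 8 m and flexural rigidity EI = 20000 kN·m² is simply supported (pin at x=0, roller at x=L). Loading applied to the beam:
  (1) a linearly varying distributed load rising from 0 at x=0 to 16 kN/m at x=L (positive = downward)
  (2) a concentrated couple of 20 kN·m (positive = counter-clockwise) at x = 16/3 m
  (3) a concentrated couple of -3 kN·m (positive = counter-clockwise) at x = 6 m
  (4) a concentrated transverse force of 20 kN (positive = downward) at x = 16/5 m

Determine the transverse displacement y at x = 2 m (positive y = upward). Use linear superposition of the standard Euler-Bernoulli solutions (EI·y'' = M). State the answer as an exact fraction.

y(2) = -26141/1125000 m

Load 1 — triangular load w₀=16 kN/m (0→w₀ over full span):
  y_1 = -w₀x(7L⁴-10L²x²+3x⁴)/(360LEI) = -16·2·(7·8⁴-10·8²·2²+3·2⁴)/(360·8·20000) = -109/7500 m
Load 2 — applied couple M₀=20 kN·m at a=16/3 m (b=L-a=8/3):
  y_2 = (M₀x³/(6L)+C₁x)/EI  [x≤a] with C₁=M₀(3b²-L²)/(6L)=-160/9 = (20·2³/(6·8)+(-160/9)·2)/20000 = -29/18000 m
Load 3 — applied couple M₀=-3 kN·m at a=6 m (b=L-a=2):
  y_3 = (M₀x³/(6L)+C₁x)/EI  [x≤a] with C₁=M₀(3b²-L²)/(6L)=13/4 = ((-3)·2³/(6·8)+(13/4)·2)/20000 = 3/10000 m
Load 4 — point force P=20 kN at a=16/5 m (b=L-a=24/5):
  y_4 = -Pbx(L²-b²-x²)/(6LEI)  [x≤a] = -20·(24/5)·2·(8²-(24/5)²-2²)/(6·8·20000) = -231/31250 m
Superposition: y = Σ y_i = -26141/1125000 m ≈ -0.023236 m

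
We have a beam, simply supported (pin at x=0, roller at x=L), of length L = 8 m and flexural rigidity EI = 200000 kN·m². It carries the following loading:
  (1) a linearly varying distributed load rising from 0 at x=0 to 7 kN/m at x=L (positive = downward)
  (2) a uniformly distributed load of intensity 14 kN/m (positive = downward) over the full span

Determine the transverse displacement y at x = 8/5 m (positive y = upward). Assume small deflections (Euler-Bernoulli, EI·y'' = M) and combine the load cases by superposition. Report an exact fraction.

Load 1 — triangular load w₀=7 kN/m (0→w₀ over full span):
  y_1 = -w₀x(7L⁴-10L²x²+3x⁴)/(360LEI) = -7·(8/5)·(7·8⁴-10·8²·(8/5)²+3·(8/5)⁴)/(360·8·200000) = -77056/146484375 m
Load 2 — uniform load w=14 kN/m over full span:
  y_2 = -wx(L³-2Lx²+x³)/(24EI) = -14·(8/5)·(8³-2·8·(8/5)²+(8/5)³)/(24·200000) = -12992/5859375 m
Superposition: y = Σ y_i = -133952/48828125 m ≈ -0.002743 m

y(8/5) = -133952/48828125 m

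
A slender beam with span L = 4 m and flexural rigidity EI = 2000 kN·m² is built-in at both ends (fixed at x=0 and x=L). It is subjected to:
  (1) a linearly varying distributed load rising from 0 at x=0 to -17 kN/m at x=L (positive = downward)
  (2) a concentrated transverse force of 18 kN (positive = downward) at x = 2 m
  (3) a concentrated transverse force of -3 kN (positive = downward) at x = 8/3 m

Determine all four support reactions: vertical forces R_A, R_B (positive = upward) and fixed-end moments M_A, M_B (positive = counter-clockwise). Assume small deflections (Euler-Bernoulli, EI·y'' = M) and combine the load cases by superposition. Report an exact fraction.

Load 1 — triangular load w₀=-17 kN/m (0→w₀ over full span):
  R_A = 3w₀L/20 = 3·(-17)·4/20 = -51/5 kN
  M_A = w₀L²/30 = (-17)·4²/30 = -136/15 kN·m
  R_B = 7w₀L/20 = 7·(-17)·4/20 = -119/5 kN
  M_B = -w₀L²/20 = -(-17)·4²/20 = 68/5 kN·m
Load 2 — point force P=18 kN at a=2 m (b=L-a=2):
  R_A = Pb²(3a+b)/L³ = 18·2²·(3·2+2)/4³ = 9 kN
  M_A = Pab²/L² = 18·2·2²/4² = 9 kN·m
  R_B = Pa²(a+3b)/L³ = 18·2²·(2+3·2)/4³ = 9 kN
  M_B = -Pa²b/L² = -18·2²·2/4² = -9 kN·m
Load 3 — point force P=-3 kN at a=8/3 m (b=L-a=4/3):
  R_A = Pb²(3a+b)/L³ = (-3)·(4/3)²·(3·(8/3)+(4/3))/4³ = -7/9 kN
  M_A = Pab²/L² = (-3)·(8/3)·(4/3)²/4² = -8/9 kN·m
  R_B = Pa²(a+3b)/L³ = (-3)·(8/3)²·((8/3)+3·(4/3))/4³ = -20/9 kN
  M_B = -Pa²b/L² = -(-3)·(8/3)²·(4/3)/4² = 16/9 kN·m
Superposition: R_A = -89/45 kN, M_A = -43/45 kN·m, R_B = -766/45 kN, M_B = 287/45 kN·m

R_A = -89/45 kN, M_A = -43/45 kN·m, R_B = -766/45 kN, M_B = 287/45 kN·m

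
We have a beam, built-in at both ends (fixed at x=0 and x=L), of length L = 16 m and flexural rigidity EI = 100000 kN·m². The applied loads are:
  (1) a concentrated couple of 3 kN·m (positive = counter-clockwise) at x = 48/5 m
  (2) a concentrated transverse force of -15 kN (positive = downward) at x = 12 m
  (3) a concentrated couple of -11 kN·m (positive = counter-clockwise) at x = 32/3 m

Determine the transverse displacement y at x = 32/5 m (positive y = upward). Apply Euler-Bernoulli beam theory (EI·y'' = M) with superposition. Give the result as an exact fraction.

Load 1 — applied couple M₀=3 kN·m at a=48/5 m (b=L-a=32/5):
  y_1 = (R_Ax³/6 - M_Ax²/2)/EI  [x≤a] with R_A=27/100, M_A=24/25 = ((27/100)·(32/5)³/6 - (24/25)·(32/5)²/2)/100000 = -768/9765625 m
Load 2 — point force P=-15 kN at a=12 m (b=L-a=4):
  y_2 = -Pb²x²(3aL-(3a+b)x)/(6L³EI)  [x≤a] = -(-15)·4²·(32/5)²·(3·12·16-(3·12+4)·(32/5))/(6·16³·100000) = 4/3125 m
Load 3 — applied couple M₀=-11 kN·m at a=32/3 m (b=L-a=16/3):
  y_3 = (R_Ax³/6 - M_Ax²/2)/EI  [x≤a] with R_A=-11/12, M_A=-11/3 = ((-11/12)·(32/5)³/6 - (-11/3)·(32/5)²/2)/100000 = 1232/3515625 m
Superposition: y = Σ y_i = 136388/87890625 m ≈ 0.001552 m

y(32/5) = 136388/87890625 m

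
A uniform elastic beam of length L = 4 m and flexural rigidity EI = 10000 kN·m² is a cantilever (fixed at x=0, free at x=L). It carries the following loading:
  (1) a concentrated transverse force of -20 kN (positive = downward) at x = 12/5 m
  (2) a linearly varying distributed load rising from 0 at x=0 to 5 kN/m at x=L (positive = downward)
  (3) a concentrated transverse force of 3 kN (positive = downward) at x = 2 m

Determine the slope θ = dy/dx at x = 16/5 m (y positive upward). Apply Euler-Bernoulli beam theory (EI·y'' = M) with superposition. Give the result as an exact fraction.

Load 1 — point force P=-20 kN at a=12/5 m (b=L-a=8/5):
  θ_1 = -Pa²/(2EI)  [x>a] = -(-20)·(12/5)²/(2·10000) = 18/3125 rad
Load 2 — triangular load w₀=5 kN/m (0→w₀ over full span):
  θ_2 = (w₀Lx²/4-w₀L²x/3-w₀x⁴/(24L))/EI = (5·4·(16/5)²/4-5·4²·(16/5)/3-5·(16/5)⁴/(24·4))/10000 = -928/234375 rad
Load 3 — point force P=3 kN at a=2 m (b=L-a=2):
  θ_3 = -Pa²/(2EI)  [x>a] = -3·2²/(2·10000) = -3/5000 rad
Superposition: θ = Σ θ_i = 2251/1875000 rad ≈ 0.001201 rad

θ(16/5) = 2251/1875000 rad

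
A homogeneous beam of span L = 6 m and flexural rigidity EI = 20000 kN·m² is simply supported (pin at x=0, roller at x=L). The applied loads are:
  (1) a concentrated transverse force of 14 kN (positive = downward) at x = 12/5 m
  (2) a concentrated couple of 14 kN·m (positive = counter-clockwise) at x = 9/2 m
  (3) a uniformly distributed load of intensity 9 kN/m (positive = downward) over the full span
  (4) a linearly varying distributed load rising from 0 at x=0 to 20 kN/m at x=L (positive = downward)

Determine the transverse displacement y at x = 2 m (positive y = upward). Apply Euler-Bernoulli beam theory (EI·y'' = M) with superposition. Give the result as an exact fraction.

Load 1 — point force P=14 kN at a=12/5 m (b=L-a=18/5):
  y_1 = -Pbx(L²-b²-x²)/(6LEI)  [x≤a] = -14·(18/5)·2·(6²-(18/5)²-2²)/(6·6·20000) = -833/312500 m
Load 2 — applied couple M₀=14 kN·m at a=9/2 m (b=L-a=3/2):
  y_2 = (M₀x³/(6L)+C₁x)/EI  [x≤a] with C₁=M₀(3b²-L²)/(6L)=-91/8 = (14·2³/(6·6)+(-91/8)·2)/20000 = -707/720000 m
Load 3 — uniform load w=9 kN/m over full span:
  y_3 = -wx(L³-2Lx²+x³)/(24EI) = -9·2·(6³-2·6·2²+2³)/(24·20000) = -33/5000 m
Load 4 — triangular load w₀=20 kN/m (0→w₀ over full span):
  y_4 = -w₀x(7L⁴-10L²x²+3x⁴)/(360LEI) = -20·2·(7·6⁴-10·6²·2²+3·2⁴)/(360·6·20000) = -8/1125 m
Superposition: y = Σ y_i = -1562279/90000000 m ≈ -0.017359 m

y(2) = -1562279/90000000 m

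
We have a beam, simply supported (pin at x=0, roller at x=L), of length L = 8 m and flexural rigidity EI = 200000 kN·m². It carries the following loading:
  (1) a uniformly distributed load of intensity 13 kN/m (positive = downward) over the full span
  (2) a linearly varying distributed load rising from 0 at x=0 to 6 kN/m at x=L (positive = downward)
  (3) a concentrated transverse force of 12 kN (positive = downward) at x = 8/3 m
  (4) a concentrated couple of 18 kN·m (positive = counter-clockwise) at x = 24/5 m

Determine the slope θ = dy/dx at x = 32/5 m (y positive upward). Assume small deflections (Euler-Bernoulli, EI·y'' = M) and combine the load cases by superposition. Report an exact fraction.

θ(32/5) = 651653/421875000 rad

Load 1 — uniform load w=13 kN/m over full span:
  θ_1 = -w(L³-6Lx²+4x³)/(24EI) = -13·(8³-6·8·(32/5)²+4·(32/5)³)/(24·200000) = 429/390625 rad
Load 2 — triangular load w₀=6 kN/m (0→w₀ over full span):
  θ_2 = -w₀(7L⁴-30L²x²+15x⁴)/(360LEI) = -6·(7·8⁴-30·8²·(32/5)²+15·(32/5)⁴)/(360·8·200000) = 1514/5859375 rad
Load 3 — point force P=12 kN at a=8/3 m (b=L-a=16/3):
  θ_3 = -Pa(2L²-6Lx+3x²+a²)/(6LEI)  [x>a] = -12·(8/3)·(2·8²-6·8·(32/5)+3·(32/5)²+(8/3)²)/(6·8·200000) = 346/2109375 rad
Load 4 — applied couple M₀=18 kN·m at a=24/5 m (b=L-a=16/5):
  θ_4 = (M₀x²/(2L)-M₀(x-a)+C₁)/EI  [x>a] with C₁=M₀(3b²-L²)/(6L)=-312/25 = (18·(32/5)²/(2·8)-18·((32/5)-(24/5))+(-312/25))/200000 = 3/125000 rad
Superposition: θ = Σ θ_i = 651653/421875000 rad ≈ 0.001545 rad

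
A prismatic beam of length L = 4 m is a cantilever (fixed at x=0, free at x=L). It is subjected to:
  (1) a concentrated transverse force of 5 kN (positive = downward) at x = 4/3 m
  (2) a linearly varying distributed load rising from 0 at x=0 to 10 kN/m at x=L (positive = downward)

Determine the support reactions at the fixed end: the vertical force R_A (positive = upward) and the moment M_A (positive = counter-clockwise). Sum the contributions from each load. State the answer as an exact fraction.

R_A = 25 kN, M_A = 60 kN·m

Load 1 — point force P=5 kN at a=4/3 m (b=L-a=8/3):
  R_A = P = 5 kN
  M_A = Pa = 5·(4/3) = 20/3 kN·m
Load 2 — triangular load w₀=10 kN/m (0→w₀ over full span):
  R_A = w₀L/2 = 10·4/2 = 20 kN
  M_A = w₀L²/3 = 10·4²/3 = 160/3 kN·m
Superposition: R_A = 25 kN, M_A = 60 kN·m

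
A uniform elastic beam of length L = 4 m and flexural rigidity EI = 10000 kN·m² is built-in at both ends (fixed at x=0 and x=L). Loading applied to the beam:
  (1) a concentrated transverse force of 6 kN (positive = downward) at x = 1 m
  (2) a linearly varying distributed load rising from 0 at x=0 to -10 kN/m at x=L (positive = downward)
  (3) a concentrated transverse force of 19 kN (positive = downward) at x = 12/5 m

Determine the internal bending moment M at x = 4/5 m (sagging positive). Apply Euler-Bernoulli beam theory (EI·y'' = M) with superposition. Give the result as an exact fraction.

M(4/5) = -7859/15000 kN·m

Load 1 — point force P=6 kN at a=1 m (b=L-a=3):
  M_1 = Pb²(3a+b)x/L³ - Pab²/L²  [x≤a] = 6·3²·(3·1+3)·(4/5)/4³ - 6·1·3²/4² = 27/40 kN·m
Load 2 — triangular load w₀=-10 kN/m (0→w₀ over full span):
  M_2 = 3w₀Lx/20 - w₀L²/30 - w₀x³/(6L) = 3·(-10)·4·(4/5)/20 - (-10)·4²/30 - (-10)·(4/5)³/(6·4) = 56/75 kN·m
Load 3 — point force P=19 kN at a=12/5 m (b=L-a=8/5):
  M_3 = Pb²(3a+b)x/L³ - Pab²/L²  [x≤a] = 19·(8/5)²·(3·(12/5)+(8/5))·(4/5)/4³ - 19·(12/5)·(8/5)²/4² = -1216/625 kN·m
Superposition: M = Σ M_i = -7859/15000 kN·m ≈ -0.523933 kN·m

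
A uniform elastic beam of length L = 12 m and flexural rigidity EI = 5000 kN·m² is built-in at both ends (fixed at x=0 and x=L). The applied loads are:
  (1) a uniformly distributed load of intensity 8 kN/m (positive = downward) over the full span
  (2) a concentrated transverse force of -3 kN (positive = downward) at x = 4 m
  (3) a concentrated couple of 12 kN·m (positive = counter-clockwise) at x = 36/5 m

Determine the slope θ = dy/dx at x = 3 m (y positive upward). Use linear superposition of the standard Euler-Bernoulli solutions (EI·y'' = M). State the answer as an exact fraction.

θ(3) = -669/31250 rad

Load 1 — uniform load w=8 kN/m over full span:
  θ_1 = -wx(L-x)(L-2x)/(12EI) = -8·3·(12-3)·(12-2·3)/(12·5000) = -27/1250 rad
Load 2 — point force P=-3 kN at a=4 m (b=L-a=8):
  θ_2 = -Pb²x(2aL-(3a+b)x)/(2L³EI)  [x≤a] = -(-3)·8²·3·(2·4·12-(3·4+8)·3)/(2·12³·5000) = 3/2500 rad
Load 3 — applied couple M₀=12 kN·m at a=36/5 m (b=L-a=24/5):
  θ_3 = (R_Ax²/2 - M_Ax)/EI  [x≤a] with R_A=36/25, M_A=96/25 = ((36/25)·3²/2 - (96/25)·3)/5000 = -63/62500 rad
Superposition: θ = Σ θ_i = -669/31250 rad ≈ -0.021408 rad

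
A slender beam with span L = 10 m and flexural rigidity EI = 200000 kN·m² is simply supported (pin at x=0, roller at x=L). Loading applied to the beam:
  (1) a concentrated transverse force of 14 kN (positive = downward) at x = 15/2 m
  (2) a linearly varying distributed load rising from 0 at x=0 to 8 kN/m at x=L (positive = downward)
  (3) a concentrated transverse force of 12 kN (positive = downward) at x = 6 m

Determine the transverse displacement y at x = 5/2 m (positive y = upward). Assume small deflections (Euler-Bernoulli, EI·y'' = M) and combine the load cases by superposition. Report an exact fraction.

Load 1 — point force P=14 kN at a=15/2 m (b=L-a=5/2):
  y_1 = -Pbx(L²-b²-x²)/(6LEI)  [x≤a] = -14·(5/2)·(5/2)·(10²-(5/2)²-(5/2)²)/(6·10·200000) = -49/76800 m
Load 2 — triangular load w₀=8 kN/m (0→w₀ over full span):
  y_2 = -w₀x(7L⁴-10L²x²+3x⁴)/(360LEI) = -8·(5/2)·(7·10⁴-10·10²·(5/2)²+3·(5/2)⁴)/(360·10·200000) = -109/61440 m
Load 3 — point force P=12 kN at a=6 m (b=L-a=4):
  y_3 = -Pbx(L²-b²-x²)/(6LEI)  [x≤a] = -12·4·(5/2)·(10²-4²-(5/2)²)/(6·10·200000) = -311/400000 m
Superposition: y = Σ y_i = -40827/12800000 m ≈ -0.003190 m

y(5/2) = -40827/12800000 m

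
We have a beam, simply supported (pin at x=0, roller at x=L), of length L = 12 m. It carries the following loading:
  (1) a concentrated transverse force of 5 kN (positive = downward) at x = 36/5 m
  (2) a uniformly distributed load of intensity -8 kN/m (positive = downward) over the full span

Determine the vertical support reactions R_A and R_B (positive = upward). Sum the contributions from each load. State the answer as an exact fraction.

Load 1 — point force P=5 kN at a=36/5 m (b=L-a=24/5):
  R_A = Pb/L = 5·(24/5)/12 = 2 kN
  R_B = Pa/L = 5·(36/5)/12 = 3 kN
Load 2 — uniform load w=-8 kN/m over full span:
  R_A = wL/2 = (-8)·12/2 = -48 kN
  R_B = wL/2 = (-8)·12/2 = -48 kN
Superposition: R_A = -46 kN, R_B = -45 kN

R_A = -46 kN, R_B = -45 kN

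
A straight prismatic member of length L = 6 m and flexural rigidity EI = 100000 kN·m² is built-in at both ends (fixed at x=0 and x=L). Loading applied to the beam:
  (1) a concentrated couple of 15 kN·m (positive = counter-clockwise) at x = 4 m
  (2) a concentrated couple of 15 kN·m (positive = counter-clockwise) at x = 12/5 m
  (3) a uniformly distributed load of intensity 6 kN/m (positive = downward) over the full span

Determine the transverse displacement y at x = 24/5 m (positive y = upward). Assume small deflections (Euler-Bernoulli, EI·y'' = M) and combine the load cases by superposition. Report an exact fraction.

Load 1 — applied couple M₀=15 kN·m at a=4 m (b=L-a=2):
  y_1 = (R_Ax³/6 - M_Ax²/2 - M₀(x-a)²/2)/EI  [x>a] with R_A=10/3, M_A=5 = ((10/3)·(24/5)³/6 - 5·(24/5)²/2 - 15·((24/5)-4)²/2)/100000 = -3/312500 m
Load 2 — applied couple M₀=15 kN·m at a=12/5 m (b=L-a=18/5):
  y_2 = (R_Ax³/6 - M_Ax²/2 - M₀(x-a)²/2)/EI  [x>a] with R_A=18/5, M_A=9/5 = ((18/5)·(24/5)³/6 - (9/5)·(24/5)²/2 - 15·((24/5)-(12/5))²/2)/100000 = 189/7812500 m
Load 3 — uniform load w=6 kN/m over full span:
  y_3 = -wx²(L-x)²/(24EI) = -6·(24/5)²·(6-(24/5))²/(24·100000) = -162/1953125 m
Superposition: y = Σ y_i = -267/3906250 m ≈ -0.000068 m

y(24/5) = -267/3906250 m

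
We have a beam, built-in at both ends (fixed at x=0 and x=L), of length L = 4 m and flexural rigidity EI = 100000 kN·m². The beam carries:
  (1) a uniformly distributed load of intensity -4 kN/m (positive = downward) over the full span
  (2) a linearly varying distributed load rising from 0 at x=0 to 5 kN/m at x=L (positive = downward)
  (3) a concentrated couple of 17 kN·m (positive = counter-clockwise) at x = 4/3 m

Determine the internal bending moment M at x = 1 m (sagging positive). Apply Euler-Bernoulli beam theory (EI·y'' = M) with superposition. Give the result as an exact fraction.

M(1) = 41/8 kN·m

Load 1 — uniform load w=-4 kN/m over full span:
  M_1 = wLx/2 - wL²/12 - wx²/2 = (-4)·4·1/2 - (-4)·4²/12 - (-4)·1²/2 = -2/3 kN·m
Load 2 — triangular load w₀=5 kN/m (0→w₀ over full span):
  M_2 = 3w₀Lx/20 - w₀L²/30 - w₀x³/(6L) = 3·5·4·1/20 - 5·4²/30 - 5·1³/(6·4) = 1/8 kN·m
Load 3 — applied couple M₀=17 kN·m at a=4/3 m (b=L-a=8/3):
  M_3 = R_Ax - M_A  [x≤a] with R_A=17/3, M_A=0 = (17/3)·1 - 0 = 17/3 kN·m
Superposition: M = Σ M_i = 41/8 kN·m ≈ 5.125000 kN·m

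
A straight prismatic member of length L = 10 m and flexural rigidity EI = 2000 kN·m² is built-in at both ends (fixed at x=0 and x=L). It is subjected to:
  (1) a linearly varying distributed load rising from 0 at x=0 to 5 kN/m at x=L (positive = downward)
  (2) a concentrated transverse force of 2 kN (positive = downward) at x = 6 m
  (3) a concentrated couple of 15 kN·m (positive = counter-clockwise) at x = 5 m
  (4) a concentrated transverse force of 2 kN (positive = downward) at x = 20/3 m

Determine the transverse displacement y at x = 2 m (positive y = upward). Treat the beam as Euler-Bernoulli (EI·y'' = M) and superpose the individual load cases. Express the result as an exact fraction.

Load 1 — triangular load w₀=5 kN/m (0→w₀ over full span):
  y_1 = -w₀x²(L-x)²(x+2L)/(120LEI) = -5·2²·(10-2)²·(2+2·10)/(120·10·2000) = -22/1875 m
Load 2 — point force P=2 kN at a=6 m (b=L-a=4):
  y_2 = -Pb²x²(3aL-(3a+b)x)/(6L³EI)  [x≤a] = -2·4²·2²·(3·6·10-(3·6+4)·2)/(6·10³·2000) = -68/46875 m
Load 3 — applied couple M₀=15 kN·m at a=5 m (b=L-a=5):
  y_3 = (R_Ax³/6 - M_Ax²/2)/EI  [x≤a] with R_A=9/4, M_A=15/4 = ((9/4)·2³/6 - (15/4)·2²/2)/2000 = -9/4000 m
Load 4 — point force P=2 kN at a=20/3 m (b=L-a=10/3):
  y_4 = -Pb²x²(3aL-(3a+b)x)/(6L³EI)  [x≤a] = -2·(10/3)²·2²·(3·(20/3)·10-(3·(20/3)+(10/3))·2)/(6·10³·2000) = -23/20250 m
Superposition: y = Σ y_i = -671077/40500000 m ≈ -0.016570 m

y(2) = -671077/40500000 m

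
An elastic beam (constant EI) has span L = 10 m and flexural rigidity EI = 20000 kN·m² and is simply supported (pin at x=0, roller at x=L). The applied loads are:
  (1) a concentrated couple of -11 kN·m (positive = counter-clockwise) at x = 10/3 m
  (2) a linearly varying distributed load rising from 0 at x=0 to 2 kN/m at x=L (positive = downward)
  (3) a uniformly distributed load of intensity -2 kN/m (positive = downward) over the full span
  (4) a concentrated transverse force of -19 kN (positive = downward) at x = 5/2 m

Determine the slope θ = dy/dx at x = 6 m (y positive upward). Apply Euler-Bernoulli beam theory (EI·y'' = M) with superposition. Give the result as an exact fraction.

θ(6) = -22633/9600000 rad

Load 1 — applied couple M₀=-11 kN·m at a=10/3 m (b=L-a=20/3):
  θ_1 = (M₀x²/(2L)-M₀(x-a)+C₁)/EI  [x>a] with C₁=M₀(3b²-L²)/(6L)=-55/9 = ((-11)·6²/(2·10)-(-11)·(6-(10/3))+(-55/9))/20000 = 77/450000 rad
Load 2 — triangular load w₀=2 kN/m (0→w₀ over full span):
  θ_2 = -w₀(7L⁴-30L²x²+15x⁴)/(360LEI) = -2·(7·10⁴-30·10²·6²+15·6⁴)/(360·10·20000) = 29/56250 rad
Load 3 — uniform load w=-2 kN/m over full span:
  θ_3 = -w(L³-6Lx²+4x³)/(24EI) = -(-2)·(10³-6·10·6²+4·6³)/(24·20000) = -37/30000 rad
Load 4 — point force P=-19 kN at a=5/2 m (b=L-a=15/2):
  θ_4 = -Pa(2L²-6Lx+3x²+a²)/(6LEI)  [x>a] = -(-19)·(5/2)·(2·10²-6·10·6+3·6²+(5/2)²)/(6·10·20000) = -1159/640000 rad
Superposition: θ = Σ θ_i = -22633/9600000 rad ≈ -0.002358 rad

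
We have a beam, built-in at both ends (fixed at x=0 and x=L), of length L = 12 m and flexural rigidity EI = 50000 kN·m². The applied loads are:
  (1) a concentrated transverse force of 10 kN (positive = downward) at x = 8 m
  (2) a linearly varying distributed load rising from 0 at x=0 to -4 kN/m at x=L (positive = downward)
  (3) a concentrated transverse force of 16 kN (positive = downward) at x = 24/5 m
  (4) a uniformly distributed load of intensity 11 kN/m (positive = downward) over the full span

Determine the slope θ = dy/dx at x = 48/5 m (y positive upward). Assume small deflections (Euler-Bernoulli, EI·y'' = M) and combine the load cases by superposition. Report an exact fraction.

θ(48/5) = 100736/29296875 rad

Load 1 — point force P=10 kN at a=8 m (b=L-a=4):
  θ_1 = Pa²(L-x)(2bL-(3b+a)(L-x))/(2L³EI)  [x>a] = 10·8²·(12-(48/5))·(2·4·12-(3·4+8)·(12-(48/5)))/(2·12³·50000) = 4/9375 rad
Load 2 — triangular load w₀=-4 kN/m (0→w₀ over full span):
  θ_2 = -w₀(2x(L-x)(L-2x)(x+2L)+x²(L-x)²)/(120LEI) = -(-4)·(2·(48/5)·(12-(48/5))·(12-2·(48/5))·((48/5)+2·12)+(48/5)²·(12-(48/5))²)/(120·12·50000) = -1152/1953125 rad
Load 3 — point force P=16 kN at a=24/5 m (b=L-a=36/5):
  θ_3 = Pa²(L-x)(2bL-(3b+a)(L-x))/(2L³EI)  [x>a] = 16·(24/5)²·(12-(48/5))·(2·(36/5)·12-(3·(36/5)+(24/5))·(12-(48/5)))/(2·12³·50000) = 5472/9765625 rad
Load 4 — uniform load w=11 kN/m over full span:
  θ_4 = -wx(L-x)(L-2x)/(12EI) = -11·(48/5)·(12-(48/5))·(12-2·(48/5))/(12·50000) = 1188/390625 rad
Superposition: θ = Σ θ_i = 100736/29296875 rad ≈ 0.003438 rad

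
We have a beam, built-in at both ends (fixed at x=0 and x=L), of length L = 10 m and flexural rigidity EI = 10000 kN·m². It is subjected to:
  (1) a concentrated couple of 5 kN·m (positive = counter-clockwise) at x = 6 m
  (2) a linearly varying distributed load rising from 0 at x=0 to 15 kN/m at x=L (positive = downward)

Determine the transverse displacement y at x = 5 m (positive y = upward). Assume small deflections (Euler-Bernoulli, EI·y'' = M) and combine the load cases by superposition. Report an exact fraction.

y(5) = -641/32000 m

Load 1 — applied couple M₀=5 kN·m at a=6 m (b=L-a=4):
  y_1 = (R_Ax³/6 - M_Ax²/2)/EI  [x≤a] with R_A=18/25, M_A=8/5 = ((18/25)·5³/6 - (8/5)·5²/2)/10000 = -1/2000 m
Load 2 — triangular load w₀=15 kN/m (0→w₀ over full span):
  y_2 = -w₀x²(L-x)²(x+2L)/(120LEI) = -15·5²·(10-5)²·(5+2·10)/(120·10·10000) = -5/256 m
Superposition: y = Σ y_i = -641/32000 m ≈ -0.020031 m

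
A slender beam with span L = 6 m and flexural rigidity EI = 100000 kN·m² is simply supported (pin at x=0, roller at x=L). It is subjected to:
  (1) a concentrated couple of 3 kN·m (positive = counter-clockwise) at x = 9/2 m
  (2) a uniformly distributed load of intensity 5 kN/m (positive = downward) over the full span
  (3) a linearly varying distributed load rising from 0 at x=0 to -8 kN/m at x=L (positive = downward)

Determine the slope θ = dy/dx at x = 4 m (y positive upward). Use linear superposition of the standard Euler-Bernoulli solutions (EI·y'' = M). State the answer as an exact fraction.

Load 1 — applied couple M₀=3 kN·m at a=9/2 m (b=L-a=3/2):
  θ_1 = (M₀x²/(2L)+C₁)/EI  [x≤a] with C₁=M₀(3b²-L²)/(6L)=-39/16 = (3·4²/(2·6)+(-39/16))/100000 = 1/64000 rad
Load 2 — uniform load w=5 kN/m over full span:
  θ_2 = -w(L³-6Lx²+4x³)/(24EI) = -5·(6³-6·6·4²+4·4³)/(24·100000) = 13/60000 rad
Load 3 — triangular load w₀=-8 kN/m (0→w₀ over full span):
  θ_3 = -w₀(7L⁴-30L²x²+15x⁴)/(360LEI) = -(-8)·(7·6⁴-30·6²·4²+15·4⁴)/(360·6·100000) = -91/562500 rad
Superposition: θ = Σ θ_i = 5077/72000000 rad ≈ 0.000071 rad

θ(4) = 5077/72000000 rad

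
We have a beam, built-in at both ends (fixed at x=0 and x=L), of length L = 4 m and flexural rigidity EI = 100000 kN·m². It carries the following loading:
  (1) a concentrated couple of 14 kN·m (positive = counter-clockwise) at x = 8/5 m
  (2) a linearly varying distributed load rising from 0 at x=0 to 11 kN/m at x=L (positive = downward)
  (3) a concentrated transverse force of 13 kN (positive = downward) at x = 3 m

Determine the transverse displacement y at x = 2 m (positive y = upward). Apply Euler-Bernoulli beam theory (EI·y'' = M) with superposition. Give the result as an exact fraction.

y(2) = -539/15000000 m

Load 1 — applied couple M₀=14 kN·m at a=8/5 m (b=L-a=12/5):
  y_1 = (R_Ax³/6 - M_Ax²/2 - M₀(x-a)²/2)/EI  [x>a] with R_A=126/25, M_A=42/25 = ((126/25)·2³/6 - (42/25)·2²/2 - 14·(2-(8/5))²/2)/100000 = 7/312500 m
Load 2 — triangular load w₀=11 kN/m (0→w₀ over full span):
  y_2 = -w₀x²(L-x)²(x+2L)/(120LEI) = -11·2²·(4-2)²·(2+2·4)/(120·4·100000) = -11/300000 m
Load 3 — point force P=13 kN at a=3 m (b=L-a=1):
  y_3 = -Pb²x²(3aL-(3a+b)x)/(6L³EI)  [x≤a] = -13·1²·2²·(3·3·4-(3·3+1)·2)/(6·4³·100000) = -13/600000 m
Superposition: y = Σ y_i = -539/15000000 m ≈ -0.000036 m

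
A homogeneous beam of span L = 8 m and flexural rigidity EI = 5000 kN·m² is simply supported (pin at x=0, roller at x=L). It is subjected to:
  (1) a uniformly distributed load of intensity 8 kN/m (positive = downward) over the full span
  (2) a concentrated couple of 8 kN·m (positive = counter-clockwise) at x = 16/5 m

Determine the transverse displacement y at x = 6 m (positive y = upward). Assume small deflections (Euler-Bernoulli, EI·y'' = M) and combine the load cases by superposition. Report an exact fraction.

Load 1 — uniform load w=8 kN/m over full span:
  y_1 = -wx(L³-2Lx²+x³)/(24EI) = -8·6·(8³-2·8·6²+6³)/(24·5000) = -38/625 m
Load 2 — applied couple M₀=8 kN·m at a=16/5 m (b=L-a=24/5):
  y_2 = (M₀x³/(6L)-M₀(x-a)²/2+C₁x)/EI  [x>a] with C₁=M₀(3b²-L²)/(6L)=64/75 = (8·6³/(6·8)-8·(6-(16/5))²/2+(64/75)·6)/5000 = 61/31250 m
Superposition: y = Σ y_i = -1839/31250 m ≈ -0.058848 m

y(6) = -1839/31250 m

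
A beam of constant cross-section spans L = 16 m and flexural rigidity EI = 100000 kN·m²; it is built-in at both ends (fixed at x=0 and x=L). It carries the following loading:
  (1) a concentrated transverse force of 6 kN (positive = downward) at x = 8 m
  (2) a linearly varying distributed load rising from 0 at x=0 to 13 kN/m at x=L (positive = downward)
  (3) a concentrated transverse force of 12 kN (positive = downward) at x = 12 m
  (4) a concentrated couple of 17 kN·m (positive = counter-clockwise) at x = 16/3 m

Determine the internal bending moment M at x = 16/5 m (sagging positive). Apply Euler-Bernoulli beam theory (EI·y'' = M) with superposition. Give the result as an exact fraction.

Load 1 — point force P=6 kN at a=8 m (b=L-a=8):
  M_1 = Pb²(3a+b)x/L³ - Pab²/L²  [x≤a] = 6·8²·(3·8+8)·(16/5)/16³ - 6·8·8²/16² = -12/5 kN·m
Load 2 — triangular load w₀=13 kN/m (0→w₀ over full span):
  M_2 = 3w₀Lx/20 - w₀L²/30 - w₀x³/(6L) = 3·13·16·(16/5)/20 - 13·16²/30 - 13·(16/5)³/(6·16) = -5824/375 kN·m
Load 3 — point force P=12 kN at a=12 m (b=L-a=4):
  M_3 = Pb²(3a+b)x/L³ - Pab²/L²  [x≤a] = 12·4²·(3·12+4)·(16/5)/16³ - 12·12·4²/16² = -3 kN·m
Load 4 — applied couple M₀=17 kN·m at a=16/3 m (b=L-a=32/3):
  M_4 = R_Ax - M_A  [x≤a] with R_A=17/12, M_A=0 = (17/12)·(16/5) - 0 = 68/15 kN·m
Superposition: M = Σ M_i = -6149/375 kN·m ≈ -16.397333 kN·m

M(16/5) = -6149/375 kN·m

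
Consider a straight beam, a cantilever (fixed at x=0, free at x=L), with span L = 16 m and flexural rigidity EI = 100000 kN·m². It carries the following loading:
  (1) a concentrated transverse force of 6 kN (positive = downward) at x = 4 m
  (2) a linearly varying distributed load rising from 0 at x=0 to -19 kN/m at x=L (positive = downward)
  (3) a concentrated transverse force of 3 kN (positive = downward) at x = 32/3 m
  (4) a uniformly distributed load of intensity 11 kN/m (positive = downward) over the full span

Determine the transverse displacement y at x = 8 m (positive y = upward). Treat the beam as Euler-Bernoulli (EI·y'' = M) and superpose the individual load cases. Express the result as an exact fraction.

y(8) = 974/15625 m

Load 1 — point force P=6 kN at a=4 m (b=L-a=12):
  y_1 = -Pa²(3x-a)/(6EI)  [x>a] = -6·4²·(3·8-4)/(6·100000) = -2/625 m
Load 2 — triangular load w₀=-19 kN/m (0→w₀ over full span):
  y_2 = (w₀Lx³/12-w₀L²x²/6-w₀x⁵/(120L))/EI = ((-19)·16·8³/12-(-19)·16²·8²/6-(-19)·8⁵/(120·16))/100000 = 18392/46875 m
Load 3 — point force P=3 kN at a=32/3 m (b=L-a=16/3):
  y_3 = -Px²(3a-x)/(6EI)  [x≤a] = -3·8²·(3·(32/3)-8)/(6·100000) = -24/3125 m
Load 4 — uniform load w=11 kN/m over full span:
  y_4 = -wx²(x²-4Lx+6L²)/(24EI) = -11·8²·(8²-4·16·8+6·16²)/(24·100000) = -2992/9375 m
Superposition: y = Σ y_i = 974/15625 m ≈ 0.062336 m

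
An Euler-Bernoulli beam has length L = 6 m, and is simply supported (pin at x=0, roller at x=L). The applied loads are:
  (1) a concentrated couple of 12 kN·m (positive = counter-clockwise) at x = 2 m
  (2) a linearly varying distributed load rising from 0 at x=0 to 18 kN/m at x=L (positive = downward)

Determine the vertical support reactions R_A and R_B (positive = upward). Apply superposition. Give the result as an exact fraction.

R_A = 20 kN, R_B = 34 kN

Load 1 — applied couple M₀=12 kN·m at a=2 m (b=L-a=4):
  R_A = M₀/L = 12/6 = 2 kN
  R_B = -M₀/L = -12/6 = -2 kN
Load 2 — triangular load w₀=18 kN/m (0→w₀ over full span):
  R_A = w₀L/6 = 18·6/6 = 18 kN
  R_B = w₀L/3 = 18·6/3 = 36 kN
Superposition: R_A = 20 kN, R_B = 34 kN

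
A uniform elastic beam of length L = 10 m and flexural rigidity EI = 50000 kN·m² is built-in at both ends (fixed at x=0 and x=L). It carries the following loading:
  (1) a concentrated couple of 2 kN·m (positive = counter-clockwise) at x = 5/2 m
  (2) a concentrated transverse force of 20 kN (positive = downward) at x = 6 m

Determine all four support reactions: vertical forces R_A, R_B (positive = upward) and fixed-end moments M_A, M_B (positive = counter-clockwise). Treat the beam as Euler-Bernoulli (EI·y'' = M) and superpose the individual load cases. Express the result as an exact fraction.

Load 1 — applied couple M₀=2 kN·m at a=5/2 m (b=L-a=15/2):
  R_A = 6M₀ab/L³ = 6·2·(5/2)·(15/2)/10³ = 9/40 kN
  M_A = M₀b(2a-b)/L² = 2·(15/2)·(2·(5/2)-(15/2))/10² = -3/8 kN·m
  R_B = -6M₀ab/L³ = -6·2·(5/2)·(15/2)/10³ = -9/40 kN
  M_B = M₀a(2b-a)/L² = 2·(5/2)·(2·(15/2)-(5/2))/10² = 5/8 kN·m
Load 2 — point force P=20 kN at a=6 m (b=L-a=4):
  R_A = Pb²(3a+b)/L³ = 20·4²·(3·6+4)/10³ = 176/25 kN
  M_A = Pab²/L² = 20·6·4²/10² = 96/5 kN·m
  R_B = Pa²(a+3b)/L³ = 20·6²·(6+3·4)/10³ = 324/25 kN
  M_B = -Pa²b/L² = -20·6²·4/10² = -144/5 kN·m
Superposition: R_A = 1453/200 kN, M_A = 753/40 kN·m, R_B = 2547/200 kN, M_B = -1127/40 kN·m

R_A = 1453/200 kN, M_A = 753/40 kN·m, R_B = 2547/200 kN, M_B = -1127/40 kN·m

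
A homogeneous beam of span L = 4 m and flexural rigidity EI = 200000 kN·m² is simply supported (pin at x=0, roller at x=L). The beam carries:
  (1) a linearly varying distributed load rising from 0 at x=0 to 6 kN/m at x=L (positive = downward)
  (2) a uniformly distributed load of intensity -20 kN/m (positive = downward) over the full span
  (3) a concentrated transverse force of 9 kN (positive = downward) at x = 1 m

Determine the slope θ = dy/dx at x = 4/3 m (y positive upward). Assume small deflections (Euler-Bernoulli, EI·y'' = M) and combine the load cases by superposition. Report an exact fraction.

Load 1 — triangular load w₀=6 kN/m (0→w₀ over full span):
  θ_1 = -w₀(7L⁴-30L²x²+15x⁴)/(360LEI) = -6·(7·4⁴-30·4²·(4/3)²+15·(4/3)⁴)/(360·4·200000) = -26/1265625 rad
Load 2 — uniform load w=-20 kN/m over full span:
  θ_2 = -w(L³-6Lx²+4x³)/(24EI) = -(-20)·(4³-6·4·(4/3)²+4·(4/3)³)/(24·200000) = 13/101250 rad
Load 3 — point force P=9 kN at a=1 m (b=L-a=3):
  θ_3 = -Pa(2L²-6Lx+3x²+a²)/(6LEI)  [x>a] = -9·1·(2·4²-6·4·(4/3)+3·(4/3)²+1²)/(6·4·200000) = -19/1600000 rad
Superposition: θ = Σ θ_i = 20731/216000000 rad ≈ 0.000096 rad

θ(4/3) = 20731/216000000 rad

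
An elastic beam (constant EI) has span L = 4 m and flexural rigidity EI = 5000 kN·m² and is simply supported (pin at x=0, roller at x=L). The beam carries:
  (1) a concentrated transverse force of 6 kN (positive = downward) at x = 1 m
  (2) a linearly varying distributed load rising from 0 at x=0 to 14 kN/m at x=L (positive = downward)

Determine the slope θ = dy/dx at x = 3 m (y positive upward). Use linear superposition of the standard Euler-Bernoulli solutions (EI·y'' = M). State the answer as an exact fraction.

Load 1 — point force P=6 kN at a=1 m (b=L-a=3):
  θ_1 = -Pa(2L²-6Lx+3x²+a²)/(6LEI)  [x>a] = -6·1·(2·4²-6·4·3+3·3²+1²)/(6·4·5000) = 3/5000 rad
Load 2 — triangular load w₀=14 kN/m (0→w₀ over full span):
  θ_2 = -w₀(7L⁴-30L²x²+15x⁴)/(360LEI) = -14·(7·4⁴-30·4²·3²+15·3⁴)/(360·4·5000) = 9191/3600000 rad
Superposition: θ = Σ θ_i = 11351/3600000 rad ≈ 0.003153 rad

θ(3) = 11351/3600000 rad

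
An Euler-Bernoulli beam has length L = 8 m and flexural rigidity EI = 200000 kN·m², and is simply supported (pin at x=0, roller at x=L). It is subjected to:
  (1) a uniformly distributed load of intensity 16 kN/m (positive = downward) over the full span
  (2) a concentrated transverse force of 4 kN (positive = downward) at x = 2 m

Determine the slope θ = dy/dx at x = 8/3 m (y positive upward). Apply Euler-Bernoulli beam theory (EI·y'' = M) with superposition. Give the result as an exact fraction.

θ(8/3) = -6827/8100000 rad

Load 1 — uniform load w=16 kN/m over full span:
  θ_1 = -w(L³-6Lx²+4x³)/(24EI) = -16·(8³-6·8·(8/3)²+4·(8/3)³)/(24·200000) = -208/253125 rad
Load 2 — point force P=4 kN at a=2 m (b=L-a=6):
  θ_2 = -Pa(2L²-6Lx+3x²+a²)/(6LEI)  [x>a] = -4·2·(2·8²-6·8·(8/3)+3·(8/3)²+2²)/(6·8·200000) = -19/900000 rad
Superposition: θ = Σ θ_i = -6827/8100000 rad ≈ -0.000843 rad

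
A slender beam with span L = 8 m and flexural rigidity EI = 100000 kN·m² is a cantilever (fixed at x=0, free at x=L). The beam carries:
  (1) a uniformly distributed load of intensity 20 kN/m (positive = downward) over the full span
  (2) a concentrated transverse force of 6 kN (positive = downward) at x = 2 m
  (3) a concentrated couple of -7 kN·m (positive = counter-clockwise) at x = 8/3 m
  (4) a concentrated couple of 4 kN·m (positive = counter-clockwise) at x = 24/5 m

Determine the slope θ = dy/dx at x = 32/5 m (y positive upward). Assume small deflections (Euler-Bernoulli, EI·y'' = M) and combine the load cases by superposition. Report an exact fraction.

θ(32/5) = -10653/625000 rad

Load 1 — uniform load w=20 kN/m over full span:
  θ_1 = -wx(x²-3Lx+3L²)/(6EI) = -20·(32/5)·((32/5)²-3·8·(32/5)+3·8²)/(6·100000) = -3968/234375 rad
Load 2 — point force P=6 kN at a=2 m (b=L-a=6):
  θ_2 = -Pa²/(2EI)  [x>a] = -6·2²/(2·100000) = -3/25000 rad
Load 3 — applied couple M₀=-7 kN·m at a=8/3 m (b=L-a=16/3):
  θ_3 = M₀a/EI  [x>a] = (-7)·(8/3)/100000 = -7/37500 rad
Load 4 — applied couple M₀=4 kN·m at a=24/5 m (b=L-a=16/5):
  θ_4 = M₀a/EI  [x>a] = 4·(24/5)/100000 = 3/15625 rad
Superposition: θ = Σ θ_i = -10653/625000 rad ≈ -0.017045 rad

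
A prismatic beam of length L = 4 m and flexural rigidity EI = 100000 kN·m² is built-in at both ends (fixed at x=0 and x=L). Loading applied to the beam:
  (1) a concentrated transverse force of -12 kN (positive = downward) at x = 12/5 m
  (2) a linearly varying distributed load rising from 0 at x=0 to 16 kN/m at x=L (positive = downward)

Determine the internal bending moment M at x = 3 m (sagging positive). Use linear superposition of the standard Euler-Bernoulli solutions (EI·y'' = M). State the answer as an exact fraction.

M(3) = 526/375 kN·m

Load 1 — point force P=-12 kN at a=12/5 m (b=L-a=8/5):
  M_1 = Pa²(a+3b)(L-x)/L³ - Pa²b/L²  [x>a] = (-12)·(12/5)²·((12/5)+3·(8/5))·(4-3)/4³ - (-12)·(12/5)²·(8/5)/4² = -108/125 kN·m
Load 2 — triangular load w₀=16 kN/m (0→w₀ over full span):
  M_2 = 3w₀Lx/20 - w₀L²/30 - w₀x³/(6L) = 3·16·4·3/20 - 16·4²/30 - 16·3³/(6·4) = 34/15 kN·m
Superposition: M = Σ M_i = 526/375 kN·m ≈ 1.402667 kN·m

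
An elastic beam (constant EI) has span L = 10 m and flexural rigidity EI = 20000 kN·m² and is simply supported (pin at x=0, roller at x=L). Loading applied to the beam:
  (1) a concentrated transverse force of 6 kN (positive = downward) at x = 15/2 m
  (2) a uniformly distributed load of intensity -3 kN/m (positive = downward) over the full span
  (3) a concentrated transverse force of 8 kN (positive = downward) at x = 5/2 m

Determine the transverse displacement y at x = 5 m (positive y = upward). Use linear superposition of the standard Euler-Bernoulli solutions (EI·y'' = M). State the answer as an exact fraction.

y(5) = 73/7680 m

Load 1 — point force P=6 kN at a=15/2 m (b=L-a=5/2):
  y_1 = -Pbx(L²-b²-x²)/(6LEI)  [x≤a] = -6·(5/2)·5·(10²-(5/2)²-5²)/(6·10·20000) = -11/2560 m
Load 2 — uniform load w=-3 kN/m over full span:
  y_2 = -wx(L³-2Lx²+x³)/(24EI) = -(-3)·5·(10³-2·10·5²+5³)/(24·20000) = 5/256 m
Load 3 — point force P=8 kN at a=5/2 m (b=L-a=15/2):
  y_3 = -Pa(L-x)(2Lx-a²-x²)/(6LEI)  [x>a] = -8·(5/2)·(10-5)·(2·10·5-(5/2)²-5²)/(6·10·20000) = -11/1920 m
Superposition: y = Σ y_i = 73/7680 m ≈ 0.009505 m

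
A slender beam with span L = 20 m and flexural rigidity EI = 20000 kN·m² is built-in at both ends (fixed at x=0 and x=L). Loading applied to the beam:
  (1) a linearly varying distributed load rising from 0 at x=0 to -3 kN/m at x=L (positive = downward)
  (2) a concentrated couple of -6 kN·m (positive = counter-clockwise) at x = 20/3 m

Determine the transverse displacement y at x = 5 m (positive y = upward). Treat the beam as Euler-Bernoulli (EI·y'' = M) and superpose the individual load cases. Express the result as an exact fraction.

y(5) = 1183/76800 m

Load 1 — triangular load w₀=-3 kN/m (0→w₀ over full span):
  y_1 = -w₀x²(L-x)²(x+2L)/(120LEI) = -(-3)·5²·(20-5)²·(5+2·20)/(120·20·20000) = 81/5120 m
Load 2 — applied couple M₀=-6 kN·m at a=20/3 m (b=L-a=40/3):
  y_2 = (R_Ax³/6 - M_Ax²/2)/EI  [x≤a] with R_A=-2/5, M_A=0 = ((-2/5)·5³/6 - 0·5²/2)/20000 = -1/2400 m
Superposition: y = Σ y_i = 1183/76800 m ≈ 0.015404 m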